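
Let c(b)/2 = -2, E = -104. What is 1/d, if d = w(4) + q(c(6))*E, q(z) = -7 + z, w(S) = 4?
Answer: 1/1148 ≈ 0.00087108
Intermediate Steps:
c(b) = -4 (c(b) = 2*(-2) = -4)
d = 1148 (d = 4 + (-7 - 4)*(-104) = 4 - 11*(-104) = 4 + 1144 = 1148)
1/d = 1/1148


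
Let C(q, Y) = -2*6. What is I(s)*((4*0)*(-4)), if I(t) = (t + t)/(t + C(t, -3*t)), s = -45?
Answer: 0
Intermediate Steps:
C(q, Y) = -12
I(t) = 2*t/(-12 + t) (I(t) = (t + t)/(t - 12) = (2*t)/(-12 + t) = 2*t/(-12 + t))
I(s)*((4*0)*(-4)) = (2*(-45)/(-12 - 45))*((4*0)*(-4)) = (2*(-45)/(-57))*(0*(-4)) = (2*(-45)*(-1/57))*0 = (30/19)*0 = 0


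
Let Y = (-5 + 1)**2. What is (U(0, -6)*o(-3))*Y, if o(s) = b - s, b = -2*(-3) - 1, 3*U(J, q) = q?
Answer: -256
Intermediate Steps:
U(J, q) = q/3
b = 5 (b = 6 - 1 = 5)
o(s) = 5 - s
Y = 16 (Y = (-4)**2 = 16)
(U(0, -6)*o(-3))*Y = (((1/3)*(-6))*(5 - 1*(-3)))*16 = -2*(5 + 3)*16 = -2*8*16 = -16*16 = -256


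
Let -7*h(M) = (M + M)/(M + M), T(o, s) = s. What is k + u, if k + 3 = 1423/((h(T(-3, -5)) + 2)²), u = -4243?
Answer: -647847/169 ≈ -3833.4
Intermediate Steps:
h(M) = -⅐ (h(M) = -(M + M)/(7*(M + M)) = -2*M/(7*(2*M)) = -2*M*1/(2*M)/7 = -⅐*1 = -⅐)
k = 69220/169 (k = -3 + 1423/((-⅐ + 2)²) = -3 + 1423/((13/7)²) = -3 + 1423/(169/49) = -3 + 1423*(49/169) = -3 + 69727/169 = 69220/169 ≈ 409.59)
k + u = 69220/169 - 4243 = -647847/169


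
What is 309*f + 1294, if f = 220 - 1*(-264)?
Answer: 150850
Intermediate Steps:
f = 484 (f = 220 + 264 = 484)
309*f + 1294 = 309*484 + 1294 = 149556 + 1294 = 150850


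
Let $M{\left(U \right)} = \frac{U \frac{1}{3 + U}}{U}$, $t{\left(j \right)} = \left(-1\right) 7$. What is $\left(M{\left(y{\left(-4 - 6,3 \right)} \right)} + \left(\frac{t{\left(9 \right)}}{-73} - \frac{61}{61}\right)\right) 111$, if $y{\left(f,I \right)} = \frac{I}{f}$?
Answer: $- \frac{38924}{657} \approx -59.245$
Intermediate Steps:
$t{\left(j \right)} = -7$
$M{\left(U \right)} = \frac{1}{3 + U}$
$\left(M{\left(y{\left(-4 - 6,3 \right)} \right)} + \left(\frac{t{\left(9 \right)}}{-73} - \frac{61}{61}\right)\right) 111 = \left(\frac{1}{3 + \frac{3}{-4 - 6}} - \left(1 - \frac{7}{73}\right)\right) 111 = \left(\frac{1}{3 + \frac{3}{-4 - 6}} - \frac{66}{73}\right) 111 = \left(\frac{1}{3 + \frac{3}{-10}} + \left(\frac{7}{73} - 1\right)\right) 111 = \left(\frac{1}{3 + 3 \left(- \frac{1}{10}\right)} - \frac{66}{73}\right) 111 = \left(\frac{1}{3 - \frac{3}{10}} - \frac{66}{73}\right) 111 = \left(\frac{1}{\frac{27}{10}} - \frac{66}{73}\right) 111 = \left(\frac{10}{27} - \frac{66}{73}\right) 111 = \left(- \frac{1052}{1971}\right) 111 = - \frac{38924}{657}$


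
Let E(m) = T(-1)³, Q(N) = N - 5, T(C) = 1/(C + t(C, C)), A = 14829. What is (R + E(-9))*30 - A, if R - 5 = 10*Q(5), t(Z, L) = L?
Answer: -58731/4 ≈ -14683.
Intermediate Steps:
T(C) = 1/(2*C) (T(C) = 1/(C + C) = 1/(2*C))
Q(N) = -5 + N
E(m) = -⅛ (E(m) = ((½)/(-1))³ = ((½)*(-1))³ = (-½)³ = -⅛)
R = 5 (R = 5 + 10*(-5 + 5) = 5 + 10*0 = 5 + 0 = 5)
(R + E(-9))*30 - A = (5 - ⅛)*30 - 1*14829 = (39/8)*30 - 14829 = 585/4 - 14829 = -58731/4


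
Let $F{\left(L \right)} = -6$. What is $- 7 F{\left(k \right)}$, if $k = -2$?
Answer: $42$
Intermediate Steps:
$- 7 F{\left(k \right)} = \left(-7\right) \left(-6\right) = 42$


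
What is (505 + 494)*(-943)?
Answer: -942057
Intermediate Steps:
(505 + 494)*(-943) = 999*(-943) = -942057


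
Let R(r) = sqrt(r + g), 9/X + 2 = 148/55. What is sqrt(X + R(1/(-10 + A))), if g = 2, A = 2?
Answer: sqrt(18810 + 361*sqrt(30))/38 ≈ 3.7942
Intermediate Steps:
X = 495/38 (X = 9/(-2 + 148/55) = 9/(38/55) = 9*(55/38) = 495/38 ≈ 13.026)
R(r) = sqrt(2 + r) (R(r) = sqrt(r + 2) = sqrt(2 + r))
sqrt(X + R(1/(-10 + A))) = sqrt(495/38 + sqrt(2 + 1/(-10 + 2))) = sqrt(495/38 + sqrt(2 + 1/(-8))) = sqrt(495/38 + sqrt(2 - 1/8)) = sqrt(495/38 + sqrt(15/8)) = sqrt(495/38 + sqrt(30)/4)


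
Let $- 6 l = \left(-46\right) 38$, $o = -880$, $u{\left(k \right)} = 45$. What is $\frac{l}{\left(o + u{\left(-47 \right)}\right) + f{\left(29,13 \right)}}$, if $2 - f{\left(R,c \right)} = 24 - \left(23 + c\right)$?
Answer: $- \frac{874}{2463} \approx -0.35485$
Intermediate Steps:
$f{\left(R,c \right)} = 1 + c$ ($f{\left(R,c \right)} = 2 - \left(24 - \left(23 + c\right)\right) = 2 - \left(1 - c\right) = 2 + \left(-1 + c\right) = 1 + c$)
$l = \frac{874}{3}$ ($l = - \frac{\left(-46\right) 38}{6} = \left(- \frac{1}{6}\right) \left(-1748\right) = \frac{874}{3} \approx 291.33$)
$\frac{l}{\left(o + u{\left(-47 \right)}\right) + f{\left(29,13 \right)}} = \frac{874}{3 \left(\left(-880 + 45\right) + \left(1 + 13\right)\right)} = \frac{874}{3 \left(-835 + 14\right)} = \frac{874}{3 \left(-821\right)} = \frac{874}{3} \left(- \frac{1}{821}\right) = - \frac{874}{2463}$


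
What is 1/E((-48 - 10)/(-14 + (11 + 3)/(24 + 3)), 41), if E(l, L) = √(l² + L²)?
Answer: 182*√56294533/56294533 ≈ 0.024257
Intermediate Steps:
E(l, L) = √(L² + l²)
1/E((-48 - 10)/(-14 + (11 + 3)/(24 + 3)), 41) = 1/(√(41² + ((-48 - 10)/(-14 + (11 + 3)/(24 + 3)))²)) = 1/(√(1681 + (-58/(-14 + 14/27))²)) = 1/(√(1681 + (-58/(-364/27))²)) = 1/(√(1681 + (-58*(-27/364))²)) = 1/(√(1681 + (783/182)²)) = 1/(√(1681 + 613089/33124)) = 1/(√(56294533/33124)) = 1/(√56294533/182) = 182*√56294533/56294533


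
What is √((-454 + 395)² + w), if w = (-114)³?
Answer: I*√1478063 ≈ 1215.8*I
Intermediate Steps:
w = -1481544
√((-454 + 395)² + w) = √((-454 + 395)² - 1481544) = √((-59)² - 1481544) = √(3481 - 1481544) = √(-1478063) = I*√1478063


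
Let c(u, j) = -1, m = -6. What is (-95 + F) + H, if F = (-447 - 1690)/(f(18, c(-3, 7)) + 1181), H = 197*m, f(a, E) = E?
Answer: -1508997/1180 ≈ -1278.8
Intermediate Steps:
H = -1182 (H = 197*(-6) = -1182)
F = -2137/1180 (F = (-447 - 1690)/(-1 + 1181) = -2137/1180 ≈ -1.8110)
(-95 + F) + H = (-95 - 2137/1180) - 1182 = -114237/1180 - 1182 = -1508997/1180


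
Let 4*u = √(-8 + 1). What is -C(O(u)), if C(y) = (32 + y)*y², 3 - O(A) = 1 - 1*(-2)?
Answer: 0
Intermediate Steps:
u = I*√7/4 (u = √(-8 + 1)/4 = √(-7)/4 = (I*√7)/4 = I*√7/4 ≈ 0.66144*I)
O(A) = 0 (O(A) = 3 - (1 - 1*(-2)) = 3 - (1 + 2) = 3 - 1*3 = 3 - 3 = 0)
C(y) = y²*(32 + y)
-C(O(u)) = -0²*(32 + 0) = -0*32 = -1*0 = 0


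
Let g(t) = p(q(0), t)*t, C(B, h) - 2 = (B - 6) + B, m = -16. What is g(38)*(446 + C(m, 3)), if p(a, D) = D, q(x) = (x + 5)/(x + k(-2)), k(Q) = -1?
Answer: 592040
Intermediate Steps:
q(x) = (5 + x)/(-1 + x) (q(x) = (x + 5)/(x - 1) = (5 + x)/(-1 + x))
C(B, h) = -4 + 2*B (C(B, h) = 2 + ((B - 6) + B) = 2 + ((-6 + B) + B) = 2 + (-6 + 2*B) = -4 + 2*B)
g(t) = t² (g(t) = t*t = t²)
g(38)*(446 + C(m, 3)) = 38²*(446 + (-4 + 2*(-16))) = 1444*(446 + (-4 - 32)) = 1444*(446 - 36) = 1444*410 = 592040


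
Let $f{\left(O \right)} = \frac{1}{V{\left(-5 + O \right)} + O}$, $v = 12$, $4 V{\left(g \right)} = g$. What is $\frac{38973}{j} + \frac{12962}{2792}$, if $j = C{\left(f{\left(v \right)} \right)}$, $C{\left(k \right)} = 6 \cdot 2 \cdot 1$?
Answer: $\frac{1135085}{349} \approx 3252.4$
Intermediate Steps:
$V{\left(g \right)} = \frac{g}{4}$
$f{\left(O \right)} = \frac{1}{- \frac{5}{4} + \frac{5 O}{4}}$ ($f{\left(O \right)} = \frac{1}{\frac{-5 + O}{4} + O} = \frac{1}{\left(- \frac{5}{4} + \frac{O}{4}\right) + O} = \frac{1}{- \frac{5}{4} + \frac{5 O}{4}}$)
$C{\left(k \right)} = 12$ ($C{\left(k \right)} = 12 \cdot 1 = 12$)
$j = 12$
$\frac{38973}{j} + \frac{12962}{2792} = \frac{38973}{12} + \frac{12962}{2792} = 38973 \cdot \frac{1}{12} + 12962 \cdot \frac{1}{2792} = \frac{12991}{4} + \frac{6481}{1396} = \frac{1135085}{349}$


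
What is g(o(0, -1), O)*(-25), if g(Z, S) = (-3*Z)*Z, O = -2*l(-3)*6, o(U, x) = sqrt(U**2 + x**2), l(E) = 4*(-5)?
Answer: 75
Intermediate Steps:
l(E) = -20
O = 240 (O = -2*(-20)*6 = 40*6 = 240)
g(Z, S) = -3*Z**2
g(o(0, -1), O)*(-25) = -3*(sqrt(0**2 + (-1)**2))**2*(-25) = -3*(sqrt(0 + 1))**2*(-25) = -3*(sqrt(1))**2*(-25) = -3*1**2*(-25) = -3*1*(-25) = -3*(-25) = 75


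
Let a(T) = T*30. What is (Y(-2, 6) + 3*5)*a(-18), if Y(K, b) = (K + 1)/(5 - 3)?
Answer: -7830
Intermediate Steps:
Y(K, b) = ½ + K/2 (Y(K, b) = (1 + K)/2 = (1 + K)*(½) = ½ + K/2)
a(T) = 30*T
(Y(-2, 6) + 3*5)*a(-18) = ((½ + (½)*(-2)) + 3*5)*(30*(-18)) = ((½ - 1) + 15)*(-540) = (-½ + 15)*(-540) = (29/2)*(-540) = -7830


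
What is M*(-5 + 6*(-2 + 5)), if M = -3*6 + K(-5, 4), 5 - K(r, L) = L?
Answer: -221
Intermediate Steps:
K(r, L) = 5 - L
M = -17 (M = -3*6 + (5 - 1*4) = -18 + (5 - 4) = -18 + 1 = -17)
M*(-5 + 6*(-2 + 5)) = -17*(-5 + 6*(-2 + 5)) = -17*(-5 + 6*3) = -17*(-5 + 18) = -17*13 = -221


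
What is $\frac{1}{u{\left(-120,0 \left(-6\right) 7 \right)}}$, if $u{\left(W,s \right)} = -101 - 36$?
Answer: $- \frac{1}{137} \approx -0.0072993$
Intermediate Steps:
$u{\left(W,s \right)} = -137$ ($u{\left(W,s \right)} = -101 - 36 = -137$)
$\frac{1}{u{\left(-120,0 \left(-6\right) 7 \right)}} = \frac{1}{-137} = - \frac{1}{137}$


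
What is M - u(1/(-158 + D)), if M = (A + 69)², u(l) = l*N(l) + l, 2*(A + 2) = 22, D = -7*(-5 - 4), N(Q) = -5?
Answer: 577976/95 ≈ 6084.0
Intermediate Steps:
D = 63 (D = -7*(-9) = 63)
A = 9 (A = -2 + (½)*22 = -2 + 11 = 9)
u(l) = -4*l (u(l) = l*(-5) + l = -5*l + l = -4*l)
M = 6084 (M = (9 + 69)² = 78² = 6084)
M - u(1/(-158 + D)) = 6084 - (-4)/(-158 + 63) = 6084 - (-4)/(-95) = 6084 - (-4)*(-1)/95 = 6084 - 1*4/95 = 6084 - 4/95 = 577976/95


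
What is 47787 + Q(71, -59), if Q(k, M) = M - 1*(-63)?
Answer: 47791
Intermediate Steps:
Q(k, M) = 63 + M (Q(k, M) = M + 63 = 63 + M)
47787 + Q(71, -59) = 47787 + (63 - 59) = 47787 + 4 = 47791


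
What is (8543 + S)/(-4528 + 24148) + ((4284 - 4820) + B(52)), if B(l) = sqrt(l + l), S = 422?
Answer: -2101471/3924 + 2*sqrt(26) ≈ -525.34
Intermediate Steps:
B(l) = sqrt(2)*sqrt(l) (B(l) = sqrt(2*l) = sqrt(2)*sqrt(l))
(8543 + S)/(-4528 + 24148) + ((4284 - 4820) + B(52)) = (8543 + 422)/(-4528 + 24148) + ((4284 - 4820) + sqrt(2)*sqrt(52)) = 8965/19620 + (-536 + sqrt(2)*(2*sqrt(13))) = 8965*(1/19620) + (-536 + 2*sqrt(26)) = 1793/3924 + (-536 + 2*sqrt(26)) = -2101471/3924 + 2*sqrt(26)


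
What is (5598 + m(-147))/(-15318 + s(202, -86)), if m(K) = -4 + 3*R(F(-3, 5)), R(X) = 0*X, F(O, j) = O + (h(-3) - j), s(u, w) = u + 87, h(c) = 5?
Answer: -5594/15029 ≈ -0.37221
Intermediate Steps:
s(u, w) = 87 + u
F(O, j) = 5 + O - j (F(O, j) = O + (5 - j) = 5 + O - j)
R(X) = 0
m(K) = -4 (m(K) = -4 + 3*0 = -4 + 0 = -4)
(5598 + m(-147))/(-15318 + s(202, -86)) = (5598 - 4)/(-15318 + (87 + 202)) = 5594/(-15318 + 289) = 5594/(-15029) = 5594*(-1/15029) = -5594/15029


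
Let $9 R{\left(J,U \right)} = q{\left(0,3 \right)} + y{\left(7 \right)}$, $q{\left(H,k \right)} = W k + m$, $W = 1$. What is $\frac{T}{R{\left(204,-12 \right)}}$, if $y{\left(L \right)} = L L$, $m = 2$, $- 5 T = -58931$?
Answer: $\frac{58931}{30} \approx 1964.4$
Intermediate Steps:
$T = \frac{58931}{5}$ ($T = \left(- \frac{1}{5}\right) \left(-58931\right) = \frac{58931}{5} \approx 11786.0$)
$q{\left(H,k \right)} = 2 + k$ ($q{\left(H,k \right)} = 1 k + 2 = k + 2 = 2 + k$)
$y{\left(L \right)} = L^{2}$
$R{\left(J,U \right)} = 6$ ($R{\left(J,U \right)} = \frac{\left(2 + 3\right) + 7^{2}}{9} = \frac{5 + 49}{9} = \frac{1}{9} \cdot 54 = 6$)
$\frac{T}{R{\left(204,-12 \right)}} = \frac{58931}{5 \cdot 6} = \frac{58931}{5} \cdot \frac{1}{6} = \frac{58931}{30}$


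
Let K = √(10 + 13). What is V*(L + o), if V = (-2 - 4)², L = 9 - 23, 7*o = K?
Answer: -504 + 36*√23/7 ≈ -479.34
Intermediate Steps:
K = √23 ≈ 4.7958
o = √23/7 ≈ 0.68512
L = -14
V = 36 (V = (-6)² = 36)
V*(L + o) = 36*(-14 + √23/7) = -504 + 36*√23/7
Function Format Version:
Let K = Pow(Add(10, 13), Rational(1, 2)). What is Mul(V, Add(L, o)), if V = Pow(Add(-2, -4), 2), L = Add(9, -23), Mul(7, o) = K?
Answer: Add(-504, Mul(Rational(36, 7), Pow(23, Rational(1, 2)))) ≈ -479.34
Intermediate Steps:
K = Pow(23, Rational(1, 2)) ≈ 4.7958
o = Mul(Rational(1, 7), Pow(23, Rational(1, 2))) ≈ 0.68512
L = -14
V = 36 (V = Pow(-6, 2) = 36)
Mul(V, Add(L, o)) = Mul(36, Add(-14, Mul(Rational(1, 7), Pow(23, Rational(1, 2))))) = Add(-504, Mul(Rational(36, 7), Pow(23, Rational(1, 2))))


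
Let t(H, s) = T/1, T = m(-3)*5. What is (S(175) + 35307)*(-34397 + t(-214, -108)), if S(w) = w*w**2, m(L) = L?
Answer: -185641796984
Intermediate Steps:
S(w) = w**3
T = -15 (T = -3*5 = -15)
t(H, s) = -15 (t(H, s) = -15/1 = 1*(-15) = -15)
(S(175) + 35307)*(-34397 + t(-214, -108)) = (175**3 + 35307)*(-34397 - 15) = (5359375 + 35307)*(-34412) = 5394682*(-34412) = -185641796984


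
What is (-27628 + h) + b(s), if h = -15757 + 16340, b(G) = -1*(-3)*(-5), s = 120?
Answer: -27060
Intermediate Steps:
b(G) = -15 (b(G) = 3*(-5) = -15)
h = 583
(-27628 + h) + b(s) = (-27628 + 583) - 15 = -27045 - 15 = -27060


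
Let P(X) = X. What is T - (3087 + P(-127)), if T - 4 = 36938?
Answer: 33982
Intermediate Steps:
T = 36942 (T = 4 + 36938 = 36942)
T - (3087 + P(-127)) = 36942 - (3087 - 127) = 36942 - 1*2960 = 36942 - 2960 = 33982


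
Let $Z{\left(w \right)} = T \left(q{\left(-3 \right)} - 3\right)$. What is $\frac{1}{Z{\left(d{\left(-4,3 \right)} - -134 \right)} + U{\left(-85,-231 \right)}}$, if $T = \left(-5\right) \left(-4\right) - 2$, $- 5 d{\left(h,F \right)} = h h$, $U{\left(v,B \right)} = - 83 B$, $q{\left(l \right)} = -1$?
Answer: $\frac{1}{19101} \approx 5.2353 \cdot 10^{-5}$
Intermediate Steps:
$d{\left(h,F \right)} = - \frac{h^{2}}{5}$ ($d{\left(h,F \right)} = - \frac{h h}{5} = - \frac{h^{2}}{5}$)
$T = 18$ ($T = 20 - 2 = 18$)
$Z{\left(w \right)} = -72$ ($Z{\left(w \right)} = 18 \left(-1 - 3\right) = 18 \left(-4\right) = -72$)
$\frac{1}{Z{\left(d{\left(-4,3 \right)} - -134 \right)} + U{\left(-85,-231 \right)}} = \frac{1}{-72 - -19173} = \frac{1}{-72 + 19173} = \frac{1}{19101}$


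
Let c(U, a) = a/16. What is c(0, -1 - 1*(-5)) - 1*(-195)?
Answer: 781/4 ≈ 195.25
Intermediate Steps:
c(U, a) = a/16 (c(U, a) = a*(1/16) = a/16)
c(0, -1 - 1*(-5)) - 1*(-195) = (-1 - 1*(-5))/16 - 1*(-195) = (-1 + 5)/16 + 195 = (1/16)*4 + 195 = 1/4 + 195 = 781/4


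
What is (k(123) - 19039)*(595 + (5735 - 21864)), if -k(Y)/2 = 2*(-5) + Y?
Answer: 299262510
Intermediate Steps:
k(Y) = 20 - 2*Y (k(Y) = -2*(2*(-5) + Y) = -2*(-10 + Y) = 20 - 2*Y)
(k(123) - 19039)*(595 + (5735 - 21864)) = ((20 - 2*123) - 19039)*(595 + (5735 - 21864)) = ((20 - 246) - 19039)*(595 - 16129) = (-226 - 19039)*(-15534) = -19265*(-15534) = 299262510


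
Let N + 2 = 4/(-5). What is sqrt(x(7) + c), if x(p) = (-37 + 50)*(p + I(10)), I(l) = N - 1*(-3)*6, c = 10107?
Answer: sqrt(259890)/5 ≈ 101.96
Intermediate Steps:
N = -14/5 (N = -2 + 4/(-5) = -2 + 4*(-1/5) = -2 - 4/5 = -14/5 ≈ -2.8000)
I(l) = 76/5 (I(l) = -14/5 - 1*(-3)*6 = -14/5 + 3*6 = -14/5 + 18 = 76/5)
x(p) = 988/5 + 13*p (x(p) = (-37 + 50)*(p + 76/5) = 13*(76/5 + p) = 988/5 + 13*p)
sqrt(x(7) + c) = sqrt((988/5 + 13*7) + 10107) = sqrt((988/5 + 91) + 10107) = sqrt(1443/5 + 10107) = sqrt(51978/5) = sqrt(259890)/5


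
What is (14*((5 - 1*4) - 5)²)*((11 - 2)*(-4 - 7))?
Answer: -22176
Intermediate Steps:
(14*((5 - 1*4) - 5)²)*((11 - 2)*(-4 - 7)) = (14*((5 - 4) - 5)²)*(9*(-11)) = (14*(1 - 5)²)*(-99) = (14*(-4)²)*(-99) = (14*16)*(-99) = 224*(-99) = -22176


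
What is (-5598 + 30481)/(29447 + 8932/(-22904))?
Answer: 20354294/24087327 ≈ 0.84502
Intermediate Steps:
(-5598 + 30481)/(29447 + 8932/(-22904)) = 24883/(29447 + 8932*(-1/22904)) = 24883/(29447 - 319/818) = 24883/(24087327/818) = 24883*(818/24087327) = 20354294/24087327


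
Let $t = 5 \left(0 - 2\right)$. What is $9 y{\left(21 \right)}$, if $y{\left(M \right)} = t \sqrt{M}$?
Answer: $- 90 \sqrt{21} \approx -412.43$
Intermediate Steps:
$t = -10$ ($t = 5 \left(-2\right) = -10$)
$y{\left(M \right)} = - 10 \sqrt{M}$
$9 y{\left(21 \right)} = 9 \left(- 10 \sqrt{21}\right) = - 90 \sqrt{21}$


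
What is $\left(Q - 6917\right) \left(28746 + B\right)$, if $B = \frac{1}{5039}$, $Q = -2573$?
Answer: $- \frac{1374636891550}{5039} \approx -2.728 \cdot 10^{8}$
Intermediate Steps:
$B = \frac{1}{5039} \approx 0.00019845$
$\left(Q - 6917\right) \left(28746 + B\right) = \left(-2573 - 6917\right) \left(28746 + \frac{1}{5039}\right) = \left(-9490\right) \frac{144851095}{5039} = - \frac{1374636891550}{5039}$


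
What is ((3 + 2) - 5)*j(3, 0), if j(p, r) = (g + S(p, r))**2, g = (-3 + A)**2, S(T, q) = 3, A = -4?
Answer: 0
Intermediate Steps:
g = 49 (g = (-3 - 4)**2 = (-7)**2 = 49)
j(p, r) = 2704 (j(p, r) = (49 + 3)**2 = 52**2 = 2704)
((3 + 2) - 5)*j(3, 0) = ((3 + 2) - 5)*2704 = (5 - 5)*2704 = 0*2704 = 0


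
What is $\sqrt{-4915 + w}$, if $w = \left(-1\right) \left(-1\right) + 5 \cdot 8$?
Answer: $i \sqrt{4874} \approx 69.814 i$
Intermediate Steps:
$w = 41$ ($w = 1 + 40 = 41$)
$\sqrt{-4915 + w} = \sqrt{-4915 + 41} = \sqrt{-4874} = i \sqrt{4874}$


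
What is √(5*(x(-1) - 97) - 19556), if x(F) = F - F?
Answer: 7*I*√409 ≈ 141.57*I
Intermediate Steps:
x(F) = 0
√(5*(x(-1) - 97) - 19556) = √(5*(0 - 97) - 19556) = √(5*(-97) - 19556) = √(-485 - 19556) = √(-20041) = 7*I*√409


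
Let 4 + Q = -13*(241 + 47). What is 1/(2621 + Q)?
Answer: -1/1127 ≈ -0.00088731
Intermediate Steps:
Q = -3748 (Q = -4 - 13*(241 + 47) = -4 - 13*288 = -4 - 3744 = -3748)
1/(2621 + Q) = 1/(2621 - 3748) = 1/(-1127) = -1/1127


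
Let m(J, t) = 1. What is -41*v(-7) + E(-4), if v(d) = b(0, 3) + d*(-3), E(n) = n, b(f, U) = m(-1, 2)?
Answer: -906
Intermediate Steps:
b(f, U) = 1
v(d) = 1 - 3*d (v(d) = 1 + d*(-3) = 1 - 3*d)
-41*v(-7) + E(-4) = -41*(1 - 3*(-7)) - 4 = -41*(1 + 21) - 4 = -41*22 - 4 = -902 - 4 = -906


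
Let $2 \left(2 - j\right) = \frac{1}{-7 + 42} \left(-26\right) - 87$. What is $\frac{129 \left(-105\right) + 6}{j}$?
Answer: $- \frac{947730}{3211} \approx -295.15$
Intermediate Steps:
$j = \frac{3211}{70}$ ($j = 2 - \frac{\frac{1}{-7 + 42} \left(-26\right) - 87}{2} = 2 - \frac{\frac{1}{35} \left(-26\right) - 87}{2} = 2 - \frac{- \frac{26}{35} - 87}{2} = 2 - - \frac{3071}{70} = 2 + \frac{3071}{70} = \frac{3211}{70} \approx 45.871$)
$\frac{129 \left(-105\right) + 6}{j} = \frac{129 \left(-105\right) + 6}{\frac{3211}{70}} = \left(-13545 + 6\right) \frac{70}{3211} = \left(-13539\right) \frac{70}{3211} = - \frac{947730}{3211}$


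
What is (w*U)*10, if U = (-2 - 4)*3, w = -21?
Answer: 3780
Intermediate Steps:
U = -18 (U = -6*3 = -18)
(w*U)*10 = -21*(-18)*10 = 378*10 = 3780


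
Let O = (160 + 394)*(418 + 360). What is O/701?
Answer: 431012/701 ≈ 614.85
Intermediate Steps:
O = 431012 (O = 554*778 = 431012)
O/701 = 431012/701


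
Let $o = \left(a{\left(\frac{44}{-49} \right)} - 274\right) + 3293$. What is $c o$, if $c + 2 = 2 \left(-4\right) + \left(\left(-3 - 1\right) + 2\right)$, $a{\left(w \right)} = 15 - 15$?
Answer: $-36228$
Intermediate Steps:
$a{\left(w \right)} = 0$ ($a{\left(w \right)} = 15 - 15 = 0$)
$c = -12$ ($c = -2 + \left(2 \left(-4\right) + \left(\left(-3 - 1\right) + 2\right)\right) = -2 + \left(-8 + \left(-4 + 2\right)\right) = -2 - 10 = -12$)
$o = 3019$ ($o = \left(0 - 274\right) + 3293 = -274 + 3293 = 3019$)
$c o = \left(-12\right) 3019 = -36228$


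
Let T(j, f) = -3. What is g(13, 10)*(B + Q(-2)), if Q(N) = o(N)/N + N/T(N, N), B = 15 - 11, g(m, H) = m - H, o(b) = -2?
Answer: 17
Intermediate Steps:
B = 4
Q(N) = -2/N - N/3 (Q(N) = -2/N + N/(-3) = -2/N + N*(-⅓) = -2/N - N/3)
g(13, 10)*(B + Q(-2)) = (13 - 1*10)*(4 + (-2/(-2) - ⅓*(-2))) = (13 - 10)*(4 + (-2*(-½) + ⅔)) = 3*(4 + (1 + ⅔)) = 3*(4 + 5/3) = 3*(17/3) = 17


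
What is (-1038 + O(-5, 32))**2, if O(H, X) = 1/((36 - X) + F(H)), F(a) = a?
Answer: 1079521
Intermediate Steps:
O(H, X) = 1/(36 + H - X) (O(H, X) = 1/((36 - X) + H) = 1/(36 + H - X))
(-1038 + O(-5, 32))**2 = (-1038 + 1/(36 - 5 - 1*32))**2 = (-1038 + 1/(36 - 5 - 32))**2 = (-1038 + 1/(-1))**2 = (-1038 - 1)**2 = (-1039)**2 = 1079521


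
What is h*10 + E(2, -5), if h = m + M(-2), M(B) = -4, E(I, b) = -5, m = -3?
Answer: -75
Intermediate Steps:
h = -7 (h = -3 - 4 = -7)
h*10 + E(2, -5) = -7*10 - 5 = -70 - 5 = -75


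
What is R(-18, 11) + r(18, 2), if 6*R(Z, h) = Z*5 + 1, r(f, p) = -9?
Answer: -143/6 ≈ -23.833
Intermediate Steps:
R(Z, h) = ⅙ + 5*Z/6 (R(Z, h) = (Z*5 + 1)/6 = (5*Z + 1)/6 = (1 + 5*Z)/6 = ⅙ + 5*Z/6)
R(-18, 11) + r(18, 2) = (⅙ + (⅚)*(-18)) - 9 = (⅙ - 15) - 9 = -89/6 - 9 = -143/6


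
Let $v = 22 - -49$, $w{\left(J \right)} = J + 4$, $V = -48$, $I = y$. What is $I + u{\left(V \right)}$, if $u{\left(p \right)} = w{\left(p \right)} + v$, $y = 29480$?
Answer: $29507$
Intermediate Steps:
$I = 29480$
$w{\left(J \right)} = 4 + J$
$v = 71$ ($v = 22 + 49 = 71$)
$u{\left(p \right)} = 75 + p$ ($u{\left(p \right)} = \left(4 + p\right) + 71 = 75 + p$)
$I + u{\left(V \right)} = 29480 + \left(75 - 48\right) = 29480 + 27 = 29507$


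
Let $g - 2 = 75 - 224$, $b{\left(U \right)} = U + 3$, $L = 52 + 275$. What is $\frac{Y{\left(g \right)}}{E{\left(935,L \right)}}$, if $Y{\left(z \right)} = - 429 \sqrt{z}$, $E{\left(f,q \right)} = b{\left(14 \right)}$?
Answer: $- \frac{3003 i \sqrt{3}}{17} \approx - 305.96 i$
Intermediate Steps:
$L = 327$
$b{\left(U \right)} = 3 + U$
$E{\left(f,q \right)} = 17$ ($E{\left(f,q \right)} = 3 + 14 = 17$)
$g = -147$ ($g = 2 + \left(75 - 224\right) = 2 - 149 = -147$)
$\frac{Y{\left(g \right)}}{E{\left(935,L \right)}} = \frac{\left(-429\right) \sqrt{-147}}{17} = - 429 \cdot 7 i \sqrt{3} \cdot \frac{1}{17} = - 3003 i \sqrt{3} \cdot \frac{1}{17} = - \frac{3003 i \sqrt{3}}{17}$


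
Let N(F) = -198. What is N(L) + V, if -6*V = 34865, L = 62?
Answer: -36053/6 ≈ -6008.8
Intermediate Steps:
V = -34865/6 (V = -⅙*34865 = -34865/6 ≈ -5810.8)
N(L) + V = -198 - 34865/6 = -36053/6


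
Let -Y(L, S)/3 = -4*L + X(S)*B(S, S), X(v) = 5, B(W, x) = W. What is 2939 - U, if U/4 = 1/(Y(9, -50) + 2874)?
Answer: 2742086/933 ≈ 2939.0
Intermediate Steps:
Y(L, S) = -15*S + 12*L (Y(L, S) = -3*(-4*L + 5*S) = -15*S + 12*L)
U = 1/933 (U = 4/((-15*(-50) + 12*9) + 2874) = 4/((750 + 108) + 2874) = 4/(858 + 2874) = 4/3732 = 4*(1/3732) = 1/933 ≈ 0.0010718)
2939 - U = 2939 - 1*1/933 = 2939 - 1/933 = 2742086/933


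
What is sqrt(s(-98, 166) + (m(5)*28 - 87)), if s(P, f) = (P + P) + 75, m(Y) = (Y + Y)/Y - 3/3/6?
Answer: I*sqrt(1410)/3 ≈ 12.517*I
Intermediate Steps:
m(Y) = 11/6 (m(Y) = (2*Y)/Y - 3*1/3*(1/6) = 2 - 1*1/6 = 2 - 1/6 = 11/6)
s(P, f) = 75 + 2*P (s(P, f) = 2*P + 75 = 75 + 2*P)
sqrt(s(-98, 166) + (m(5)*28 - 87)) = sqrt((75 + 2*(-98)) + ((11/6)*28 - 87)) = sqrt((75 - 196) + (154/3 - 87)) = sqrt(-121 - 107/3) = sqrt(-470/3) = I*sqrt(1410)/3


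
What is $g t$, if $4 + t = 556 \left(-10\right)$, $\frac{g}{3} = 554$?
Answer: $-9247368$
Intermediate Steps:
$g = 1662$ ($g = 3 \cdot 554 = 1662$)
$t = -5564$ ($t = -4 + 556 \left(-10\right) = -4 - 5560 = -5564$)
$g t = 1662 \left(-5564\right) = -9247368$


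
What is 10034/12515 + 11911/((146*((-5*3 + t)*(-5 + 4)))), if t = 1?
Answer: 169575661/25580660 ≈ 6.6291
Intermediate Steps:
10034/12515 + 11911/((146*((-5*3 + t)*(-5 + 4)))) = 10034/12515 + 11911/((146*((-5*3 + 1)*(-5 + 4)))) = 10034*(1/12515) + 11911/((146*((-15 + 1)*(-1)))) = 10034/12515 + 11911/((146*(-14*(-1)))) = 10034/12515 + 11911/((146*14)) = 10034/12515 + 11911/2044 = 169575661/25580660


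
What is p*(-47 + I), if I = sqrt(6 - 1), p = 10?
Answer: -470 + 10*sqrt(5) ≈ -447.64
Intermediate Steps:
I = sqrt(5) ≈ 2.2361
p*(-47 + I) = 10*(-47 + sqrt(5)) = -470 + 10*sqrt(5)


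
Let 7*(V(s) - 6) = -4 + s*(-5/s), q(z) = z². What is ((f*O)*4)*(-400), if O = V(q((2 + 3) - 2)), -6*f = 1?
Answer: 8800/7 ≈ 1257.1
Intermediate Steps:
f = -⅙ (f = -⅙*1 = -⅙ ≈ -0.16667)
V(s) = 33/7 (V(s) = 6 + (-4 + s*(-5/s))/7 = 6 + (-4 - 5)/7 = 6 + (⅐)*(-9) = 6 - 9/7 = 33/7)
O = 33/7 ≈ 4.7143
((f*O)*4)*(-400) = (-⅙*33/7*4)*(-400) = -11/14*4*(-400) = -22/7*(-400) = 8800/7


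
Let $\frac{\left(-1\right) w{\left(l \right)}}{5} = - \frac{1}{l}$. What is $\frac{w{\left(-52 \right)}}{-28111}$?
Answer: $\frac{5}{1461772} \approx 3.4205 \cdot 10^{-6}$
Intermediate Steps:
$w{\left(l \right)} = \frac{5}{l}$ ($w{\left(l \right)} = - 5 \left(- \frac{1}{l}\right) = \frac{5}{l}$)
$\frac{w{\left(-52 \right)}}{-28111} = \frac{5 \frac{1}{-52}}{-28111} = 5 \left(- \frac{1}{52}\right) \left(- \frac{1}{28111}\right) = \left(- \frac{5}{52}\right) \left(- \frac{1}{28111}\right) = \frac{5}{1461772}$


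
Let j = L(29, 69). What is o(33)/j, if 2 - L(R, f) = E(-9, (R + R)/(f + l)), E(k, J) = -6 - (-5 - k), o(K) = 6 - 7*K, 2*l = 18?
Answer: -75/4 ≈ -18.750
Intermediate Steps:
l = 9 (l = (½)*18 = 9)
E(k, J) = -1 + k (E(k, J) = -6 + (5 + k) = -1 + k)
L(R, f) = 12 (L(R, f) = 2 - (-1 - 9) = 2 - 1*(-10) = 2 + 10 = 12)
j = 12
o(33)/j = (6 - 7*33)/12 = (6 - 231)*(1/12) = -225*1/12 = -75/4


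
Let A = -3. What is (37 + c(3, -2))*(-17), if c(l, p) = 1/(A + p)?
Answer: -3128/5 ≈ -625.60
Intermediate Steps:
c(l, p) = 1/(-3 + p)
(37 + c(3, -2))*(-17) = (37 + 1/(-3 - 2))*(-17) = (37 + 1/(-5))*(-17) = (37 - ⅕)*(-17) = (184/5)*(-17) = -3128/5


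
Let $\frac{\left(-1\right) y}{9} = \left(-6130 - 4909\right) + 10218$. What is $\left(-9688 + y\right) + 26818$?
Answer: $24519$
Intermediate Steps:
$y = 7389$ ($y = - 9 \left(\left(-6130 - 4909\right) + 10218\right) = - 9 \left(-11039 + 10218\right) = \left(-9\right) \left(-821\right) = 7389$)
$\left(-9688 + y\right) + 26818 = \left(-9688 + 7389\right) + 26818 = -2299 + 26818 = 24519$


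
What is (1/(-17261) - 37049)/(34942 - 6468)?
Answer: -319751395/245744857 ≈ -1.3012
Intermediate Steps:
(1/(-17261) - 37049)/(34942 - 6468) = (-1/17261 - 37049)/28474 = -639502790/17261*1/28474 = -319751395/245744857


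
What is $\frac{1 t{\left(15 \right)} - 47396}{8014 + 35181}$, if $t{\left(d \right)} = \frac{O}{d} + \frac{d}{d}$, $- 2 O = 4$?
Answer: $- \frac{710927}{647925} \approx -1.0972$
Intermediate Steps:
$O = -2$ ($O = \left(- \frac{1}{2}\right) 4 = -2$)
$t{\left(d \right)} = 1 - \frac{2}{d}$ ($t{\left(d \right)} = - \frac{2}{d} + \frac{d}{d} = - \frac{2}{d} + 1 = 1 - \frac{2}{d}$)
$\frac{1 t{\left(15 \right)} - 47396}{8014 + 35181} = \frac{1 \frac{-2 + 15}{15} - 47396}{8014 + 35181} = \frac{1 \cdot \frac{1}{15} \cdot 13 - 47396}{43195} = \left(1 \cdot \frac{13}{15} - 47396\right) \frac{1}{43195} = \left(\frac{13}{15} - 47396\right) \frac{1}{43195} = \left(- \frac{710927}{15}\right) \frac{1}{43195} = - \frac{710927}{647925}$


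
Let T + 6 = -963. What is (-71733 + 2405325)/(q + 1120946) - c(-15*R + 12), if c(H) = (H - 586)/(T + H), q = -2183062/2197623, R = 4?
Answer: 456716585444651/313161571909629 ≈ 1.4584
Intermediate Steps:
T = -969 (T = -6 - 963 = -969)
q = -2183062/2197623 (q = -2183062*1/2197623 = -2183062/2197623 ≈ -0.99337)
c(H) = (-586 + H)/(-969 + H) (c(H) = (H - 586)/(-969 + H) = (-586 + H)/(-969 + H))
(-71733 + 2405325)/(q + 1120946) - c(-15*R + 12) = (-71733 + 2405325)/(-2183062/2197623 + 1120946) - (-586 + (-15*4 + 12))/(-969 + (-15*4 + 12)) = 2333592/(2463414528296/2197623) - (-586 + (-60 + 12))/(-969 + (-60 + 12)) = 2333592*(2197623/2463414528296) - (-586 - 48)/(-969 - 48) = 641044431477/307926816037 - (-634)/(-1017) = 641044431477/307926816037 - (-1)*(-634)/1017 = 641044431477/307926816037 - 1*634/1017 = 641044431477/307926816037 - 634/1017 = 456716585444651/313161571909629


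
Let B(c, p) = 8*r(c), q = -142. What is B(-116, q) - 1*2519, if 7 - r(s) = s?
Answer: -1535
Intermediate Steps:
r(s) = 7 - s
B(c, p) = 56 - 8*c (B(c, p) = 8*(7 - c) = 56 - 8*c)
B(-116, q) - 1*2519 = (56 - 8*(-116)) - 1*2519 = (56 + 928) - 2519 = 984 - 2519 = -1535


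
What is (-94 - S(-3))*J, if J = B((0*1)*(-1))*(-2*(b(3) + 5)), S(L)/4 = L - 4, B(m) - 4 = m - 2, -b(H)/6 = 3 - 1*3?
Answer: 1320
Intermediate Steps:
b(H) = 0 (b(H) = -6*(3 - 1*3) = -6*(3 - 3) = -6*0 = 0)
B(m) = 2 + m (B(m) = 4 + (m - 2) = 4 + (-2 + m) = 2 + m)
S(L) = -16 + 4*L (S(L) = 4*(L - 4) = 4*(-4 + L) = -16 + 4*L)
J = -20 (J = (2 + (0*1)*(-1))*(-2*(0 + 5)) = (2 + 0*(-1))*(-2*5) = (2 + 0)*(-10) = 2*(-10) = -20)
(-94 - S(-3))*J = (-94 - (-16 + 4*(-3)))*(-20) = (-94 - (-16 - 12))*(-20) = (-94 - 1*(-28))*(-20) = (-94 + 28)*(-20) = -66*(-20) = 1320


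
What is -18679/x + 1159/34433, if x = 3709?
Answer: -638875276/127711997 ≈ -5.0025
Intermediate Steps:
-18679/x + 1159/34433 = -18679/3709 + 1159/34433 = -638875276/127711997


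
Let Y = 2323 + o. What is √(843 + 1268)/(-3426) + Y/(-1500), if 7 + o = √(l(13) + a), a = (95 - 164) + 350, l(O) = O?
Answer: -193/125 - 7*√6/1500 - √2111/3426 ≈ -1.5688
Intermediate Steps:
a = 281 (a = -69 + 350 = 281)
o = -7 + 7*√6 (o = -7 + √(13 + 281) = -7 + √294 = -7 + 7*√6 ≈ 10.146)
Y = 2316 + 7*√6 (Y = 2323 + (-7 + 7*√6) = 2316 + 7*√6 ≈ 2333.1)
√(843 + 1268)/(-3426) + Y/(-1500) = √(843 + 1268)/(-3426) + (2316 + 7*√6)/(-1500) = √2111*(-1/3426) + (2316 + 7*√6)*(-1/1500) = -√2111/3426 + (-193/125 - 7*√6/1500) = -193/125 - 7*√6/1500 - √2111/3426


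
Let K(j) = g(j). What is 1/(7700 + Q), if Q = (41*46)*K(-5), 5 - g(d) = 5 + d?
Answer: 1/17130 ≈ 5.8377e-5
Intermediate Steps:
g(d) = -d (g(d) = 5 - (5 + d) = 5 + (-5 - d) = -d)
K(j) = -j
Q = 9430 (Q = (41*46)*(-1*(-5)) = 1886*5 = 9430)
1/(7700 + Q) = 1/(7700 + 9430) = 1/17130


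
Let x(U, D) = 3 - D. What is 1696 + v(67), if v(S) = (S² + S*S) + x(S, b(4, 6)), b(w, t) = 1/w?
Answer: 42707/4 ≈ 10677.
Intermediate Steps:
v(S) = 11/4 + 2*S² (v(S) = (S² + S*S) + (3 - 1/4) = (S² + S²) + (3 - 1*¼) = 2*S² + (3 - ¼) = 2*S² + 11/4 = 11/4 + 2*S²)
1696 + v(67) = 1696 + (11/4 + 2*67²) = 1696 + (11/4 + 2*4489) = 1696 + (11/4 + 8978) = 1696 + 35923/4 = 42707/4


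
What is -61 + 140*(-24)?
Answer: -3421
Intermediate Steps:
-61 + 140*(-24) = -61 - 3360 = -3421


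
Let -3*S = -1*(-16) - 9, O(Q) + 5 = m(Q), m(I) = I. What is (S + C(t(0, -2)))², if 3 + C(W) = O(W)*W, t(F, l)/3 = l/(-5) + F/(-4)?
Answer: 550564/5625 ≈ 97.878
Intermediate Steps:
O(Q) = -5 + Q
t(F, l) = -3*F/4 - 3*l/5 (t(F, l) = 3*(l/(-5) + F/(-4)) = 3*(l*(-⅕) + F*(-¼)) = 3*(-l/5 - F/4) = 3*(-F/4 - l/5) = -3*F/4 - 3*l/5)
S = -7/3 (S = -(-1*(-16) - 9)/3 = -(16 - 9)/3 = -⅓*7 = -7/3 ≈ -2.3333)
C(W) = -3 + W*(-5 + W) (C(W) = -3 + (-5 + W)*W = -3 + W*(-5 + W))
(S + C(t(0, -2)))² = (-7/3 + (-3 + (-¾*0 - ⅗*(-2))*(-5 + (-¾*0 - ⅗*(-2)))))² = (-7/3 + (-3 + (0 + 6/5)*(-5 + (0 + 6/5))))² = (-7/3 + (-3 + 6*(-5 + 6/5)/5))² = (-7/3 + (-3 + (6/5)*(-19/5)))² = (-7/3 + (-3 - 114/25))² = (-7/3 - 189/25)² = (-742/75)² = 550564/5625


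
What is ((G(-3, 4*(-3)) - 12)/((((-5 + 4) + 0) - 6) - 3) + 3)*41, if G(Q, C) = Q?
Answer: 369/2 ≈ 184.50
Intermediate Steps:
((G(-3, 4*(-3)) - 12)/((((-5 + 4) + 0) - 6) - 3) + 3)*41 = ((-3 - 12)/((((-5 + 4) + 0) - 6) - 3) + 3)*41 = (-15/(((-1 + 0) - 6) - 3) + 3)*41 = (-15/((-1 - 6) - 3) + 3)*41 = (-15/(-7 - 3) + 3)*41 = (-15/(-10) + 3)*41 = (-15*(-⅒) + 3)*41 = (3/2 + 3)*41 = (9/2)*41 = 369/2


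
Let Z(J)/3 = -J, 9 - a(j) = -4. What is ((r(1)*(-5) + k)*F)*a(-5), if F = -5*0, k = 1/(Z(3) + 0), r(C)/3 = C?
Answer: 0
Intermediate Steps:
a(j) = 13 (a(j) = 9 - 1*(-4) = 9 + 4 = 13)
Z(J) = -3*J (Z(J) = 3*(-J) = -3*J)
r(C) = 3*C
k = -⅑ (k = 1/(-3*3 + 0) = 1/(-9 + 0) = 1/(-9) = -⅑ ≈ -0.11111)
F = 0
((r(1)*(-5) + k)*F)*a(-5) = (((3*1)*(-5) - ⅑)*0)*13 = ((3*(-5) - ⅑)*0)*13 = ((-15 - ⅑)*0)*13 = -136/9*0*13 = 0*13 = 0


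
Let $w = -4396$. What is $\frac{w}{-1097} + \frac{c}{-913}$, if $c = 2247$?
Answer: $\frac{1548589}{1001561} \approx 1.5462$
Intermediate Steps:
$\frac{w}{-1097} + \frac{c}{-913} = - \frac{4396}{-1097} + \frac{2247}{-913} = \left(-4396\right) \left(- \frac{1}{1097}\right) + 2247 \left(- \frac{1}{913}\right) = \frac{4396}{1097} - \frac{2247}{913} = \frac{1548589}{1001561}$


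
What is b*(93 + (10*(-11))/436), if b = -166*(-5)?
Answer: 8390885/109 ≈ 76981.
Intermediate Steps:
b = 830
b*(93 + (10*(-11))/436) = 830*(93 + (10*(-11))/436) = 830*(93 - 110*1/436) = 830*(93 - 55/218) = 830*(20219/218) = 8390885/109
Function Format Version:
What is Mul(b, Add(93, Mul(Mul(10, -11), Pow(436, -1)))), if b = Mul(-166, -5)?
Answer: Rational(8390885, 109) ≈ 76981.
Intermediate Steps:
b = 830
Mul(b, Add(93, Mul(Mul(10, -11), Pow(436, -1)))) = Mul(830, Add(93, Mul(Mul(10, -11), Pow(436, -1)))) = Mul(830, Add(93, Mul(-110, Rational(1, 436)))) = Mul(830, Add(93, Rational(-55, 218))) = Mul(830, Rational(20219, 218)) = Rational(8390885, 109)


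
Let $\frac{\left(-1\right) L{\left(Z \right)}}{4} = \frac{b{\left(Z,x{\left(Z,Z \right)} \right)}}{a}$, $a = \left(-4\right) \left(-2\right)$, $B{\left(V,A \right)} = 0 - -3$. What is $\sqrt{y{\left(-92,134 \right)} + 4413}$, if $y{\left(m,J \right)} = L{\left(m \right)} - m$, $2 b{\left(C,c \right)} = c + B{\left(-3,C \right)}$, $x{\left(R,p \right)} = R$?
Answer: $\frac{\sqrt{18109}}{2} \approx 67.285$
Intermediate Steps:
$B{\left(V,A \right)} = 3$ ($B{\left(V,A \right)} = 0 + 3 = 3$)
$b{\left(C,c \right)} = \frac{3}{2} + \frac{c}{2}$ ($b{\left(C,c \right)} = \frac{c + 3}{2} = \frac{3 + c}{2} = \frac{3}{2} + \frac{c}{2}$)
$a = 8$
$L{\left(Z \right)} = - \frac{3}{4} - \frac{Z}{4}$ ($L{\left(Z \right)} = - 4 \frac{\frac{3}{2} + \frac{Z}{2}}{8} = - 4 \left(\frac{3}{2} + \frac{Z}{2}\right) \frac{1}{8} = - 4 \left(\frac{3}{16} + \frac{Z}{16}\right) = - \frac{3}{4} - \frac{Z}{4}$)
$y{\left(m,J \right)} = - \frac{3}{4} - \frac{5 m}{4}$ ($y{\left(m,J \right)} = \left(- \frac{3}{4} - \frac{m}{4}\right) - m = - \frac{3}{4} - \frac{5 m}{4}$)
$\sqrt{y{\left(-92,134 \right)} + 4413} = \sqrt{\left(- \frac{3}{4} - -115\right) + 4413} = \sqrt{\left(- \frac{3}{4} + 115\right) + 4413} = \sqrt{\frac{457}{4} + 4413} = \sqrt{\frac{18109}{4}} = \frac{\sqrt{18109}}{2}$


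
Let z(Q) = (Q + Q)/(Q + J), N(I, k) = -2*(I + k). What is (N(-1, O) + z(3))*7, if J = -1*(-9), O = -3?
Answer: 119/2 ≈ 59.500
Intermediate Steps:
N(I, k) = -2*I - 2*k
J = 9
z(Q) = 2*Q/(9 + Q) (z(Q) = (Q + Q)/(Q + 9) = (2*Q)/(9 + Q) = 2*Q/(9 + Q))
(N(-1, O) + z(3))*7 = ((-2*(-1) - 2*(-3)) + 2*3/(9 + 3))*7 = ((2 + 6) + 2*3/12)*7 = (8 + 2*3*(1/12))*7 = (8 + ½)*7 = (17/2)*7 = 119/2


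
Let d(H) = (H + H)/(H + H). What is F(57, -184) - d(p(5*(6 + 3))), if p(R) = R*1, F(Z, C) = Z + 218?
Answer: 274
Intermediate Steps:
F(Z, C) = 218 + Z
p(R) = R
d(H) = 1 (d(H) = (2*H)/((2*H)) = (2*H)*(1/(2*H)) = 1)
F(57, -184) - d(p(5*(6 + 3))) = (218 + 57) - 1*1 = 275 - 1 = 274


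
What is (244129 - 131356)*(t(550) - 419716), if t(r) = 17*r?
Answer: -46278204918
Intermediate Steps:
(244129 - 131356)*(t(550) - 419716) = (244129 - 131356)*(17*550 - 419716) = 112773*(9350 - 419716) = 112773*(-410366) = -46278204918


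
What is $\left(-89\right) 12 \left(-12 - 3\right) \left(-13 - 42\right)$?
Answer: $-881100$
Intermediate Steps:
$\left(-89\right) 12 \left(-12 - 3\right) \left(-13 - 42\right) = - 1068 \left(\left(-15\right) \left(-55\right)\right) = \left(-1068\right) 825 = -881100$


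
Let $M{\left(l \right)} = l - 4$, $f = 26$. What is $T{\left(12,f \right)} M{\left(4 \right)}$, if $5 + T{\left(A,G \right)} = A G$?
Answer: $0$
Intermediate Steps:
$M{\left(l \right)} = -4 + l$
$T{\left(A,G \right)} = -5 + A G$
$T{\left(12,f \right)} M{\left(4 \right)} = \left(-5 + 12 \cdot 26\right) \left(-4 + 4\right) = \left(-5 + 312\right) 0 = 307 \cdot 0 = 0$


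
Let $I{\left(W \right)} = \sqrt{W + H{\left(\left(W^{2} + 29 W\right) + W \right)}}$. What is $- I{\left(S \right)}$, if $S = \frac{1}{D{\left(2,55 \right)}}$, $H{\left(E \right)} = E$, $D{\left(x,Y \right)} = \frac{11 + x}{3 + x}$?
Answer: $- \frac{2 \sqrt{510}}{13} \approx -3.4743$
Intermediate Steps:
$D{\left(x,Y \right)} = \frac{11 + x}{3 + x}$
$S = \frac{5}{13}$ ($S = \frac{1}{\frac{1}{3 + 2} \left(11 + 2\right)} = \frac{1}{\frac{1}{5} \cdot 13} = \frac{1}{\frac{13}{5}} = \frac{5}{13} \approx 0.38462$)
$I{\left(W \right)} = \sqrt{W^{2} + 31 W}$ ($I{\left(W \right)} = \sqrt{W + \left(\left(W^{2} + 29 W\right) + W\right)} = \sqrt{W + \left(W^{2} + 30 W\right)} = \sqrt{W^{2} + 31 W}$)
$- I{\left(S \right)} = - \sqrt{\frac{5 \left(31 + \frac{5}{13}\right)}{13}} = - \sqrt{\frac{5}{13} \cdot \frac{408}{13}} = - \sqrt{\frac{2040}{169}} = - \frac{2 \sqrt{510}}{13}$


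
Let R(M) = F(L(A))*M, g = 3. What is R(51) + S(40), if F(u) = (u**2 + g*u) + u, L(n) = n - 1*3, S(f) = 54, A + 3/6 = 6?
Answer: 3531/4 ≈ 882.75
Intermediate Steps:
A = 11/2 (A = -1/2 + 6 = 11/2 ≈ 5.5000)
L(n) = -3 + n (L(n) = n - 3 = -3 + n)
F(u) = u**2 + 4*u (F(u) = (u**2 + 3*u) + u = u**2 + 4*u)
R(M) = 65*M/4 (R(M) = ((-3 + 11/2)*(4 + (-3 + 11/2)))*M = (5*(4 + 5/2)/2)*M = ((5/2)*(13/2))*M = 65*M/4)
R(51) + S(40) = (65/4)*51 + 54 = 3315/4 + 54 = 3531/4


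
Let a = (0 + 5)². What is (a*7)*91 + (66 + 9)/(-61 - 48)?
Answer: 1735750/109 ≈ 15924.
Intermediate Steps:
a = 25 (a = 5² = 25)
(a*7)*91 + (66 + 9)/(-61 - 48) = (25*7)*91 + (66 + 9)/(-61 - 48) = 175*91 + 75/(-109) = 15925 + 75*(-1/109) = 15925 - 75/109 = 1735750/109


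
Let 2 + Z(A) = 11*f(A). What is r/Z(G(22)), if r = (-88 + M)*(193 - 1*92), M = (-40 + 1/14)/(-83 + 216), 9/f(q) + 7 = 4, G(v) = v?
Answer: 3321183/13034 ≈ 254.81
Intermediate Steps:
f(q) = -3 (f(q) = 9/(-7 + 4) = 9/(-3) = 9*(-⅓) = -3)
Z(A) = -35 (Z(A) = -2 + 11*(-3) = -2 - 33 = -35)
M = -559/1862 (M = (-40 + 1/14)/133 = -559/14*1/133 = -559/1862 ≈ -0.30021)
r = -16605915/1862 (r = (-88 - 559/1862)*(193 - 1*92) = -164415*(193 - 92)/1862 = -164415/1862*101 = -16605915/1862 ≈ -8918.3)
r/Z(G(22)) = -16605915/1862/(-35) = -16605915/1862*(-1/35) = 3321183/13034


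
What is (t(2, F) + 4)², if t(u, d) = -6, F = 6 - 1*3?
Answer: 4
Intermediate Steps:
F = 3 (F = 6 - 3 = 3)
(t(2, F) + 4)² = (-6 + 4)² = (-2)² = 4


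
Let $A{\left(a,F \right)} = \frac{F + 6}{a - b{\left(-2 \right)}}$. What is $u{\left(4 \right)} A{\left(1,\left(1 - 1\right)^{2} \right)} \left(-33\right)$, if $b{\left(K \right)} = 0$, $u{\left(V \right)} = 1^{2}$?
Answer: $-198$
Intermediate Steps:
$u{\left(V \right)} = 1$
$A{\left(a,F \right)} = \frac{6 + F}{a}$ ($A{\left(a,F \right)} = \frac{F + 6}{a - 0} = \frac{6 + F}{a + 0} = \frac{6 + F}{a}$)
$u{\left(4 \right)} A{\left(1,\left(1 - 1\right)^{2} \right)} \left(-33\right) = 1 \frac{6 + \left(1 - 1\right)^{2}}{1} \left(-33\right) = 1 \cdot 1 \left(6 + 0^{2}\right) \left(-33\right) = 1 \cdot 1 \left(6 + 0\right) \left(-33\right) = 1 \cdot 1 \cdot 6 \left(-33\right) = 1 \cdot 6 \left(-33\right) = 6 \left(-33\right) = -198$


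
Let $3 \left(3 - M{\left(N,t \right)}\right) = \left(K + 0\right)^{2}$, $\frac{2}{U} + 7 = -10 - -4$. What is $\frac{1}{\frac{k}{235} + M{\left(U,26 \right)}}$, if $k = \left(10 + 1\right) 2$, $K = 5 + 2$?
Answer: $- \frac{705}{9334} \approx -0.07553$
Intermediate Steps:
$K = 7$
$U = - \frac{2}{13}$ ($U = \frac{2}{-7 - 6} = \frac{2}{-13} = 2 \left(- \frac{1}{13}\right) = - \frac{2}{13} \approx -0.15385$)
$k = 22$ ($k = 11 \cdot 2 = 22$)
$M{\left(N,t \right)} = - \frac{40}{3}$ ($M{\left(N,t \right)} = 3 - \frac{\left(7 + 0\right)^{2}}{3} = 3 - \frac{7^{2}}{3} = 3 - \frac{49}{3} = - \frac{40}{3}$)
$\frac{1}{\frac{k}{235} + M{\left(U,26 \right)}} = \frac{1}{\frac{22}{235} - \frac{40}{3}} = \frac{1}{- \frac{9334}{705}} = - \frac{705}{9334}$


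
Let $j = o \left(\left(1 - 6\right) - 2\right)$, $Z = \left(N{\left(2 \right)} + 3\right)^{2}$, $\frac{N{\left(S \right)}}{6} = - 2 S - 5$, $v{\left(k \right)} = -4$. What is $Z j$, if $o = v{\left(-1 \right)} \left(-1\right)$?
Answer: $-72828$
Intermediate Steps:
$o = 4$ ($o = \left(-4\right) \left(-1\right) = 4$)
$N{\left(S \right)} = -30 - 12 S$ ($N{\left(S \right)} = 6 \left(- 2 S - 5\right) = 6 \left(-5 - 2 S\right) = -30 - 12 S$)
$Z = 2601$ ($Z = \left(\left(-30 - 24\right) + 3\right)^{2} = \left(-54 + 3\right)^{2} = \left(-51\right)^{2} = 2601$)
$j = -28$ ($j = 4 \left(\left(1 - 6\right) - 2\right) = 4 \left(-5 - 2\right) = 4 \left(-7\right) = -28$)
$Z j = 2601 \left(-28\right) = -72828$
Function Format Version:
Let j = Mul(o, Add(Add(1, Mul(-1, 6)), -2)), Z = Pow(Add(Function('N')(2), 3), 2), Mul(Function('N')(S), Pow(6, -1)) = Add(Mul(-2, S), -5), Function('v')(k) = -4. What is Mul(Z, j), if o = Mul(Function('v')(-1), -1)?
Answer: -72828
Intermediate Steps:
o = 4 (o = Mul(-4, -1) = 4)
Function('N')(S) = Add(-30, Mul(-12, S)) (Function('N')(S) = Mul(6, Add(Mul(-2, S), -5)) = Mul(6, Add(-5, Mul(-2, S))) = Add(-30, Mul(-12, S)))
Z = 2601 (Z = Pow(Add(Add(-30, Mul(-12, 2)), 3), 2) = Pow(Add(Add(-30, -24), 3), 2) = Pow(Add(-54, 3), 2) = Pow(-51, 2) = 2601)
j = -28 (j = Mul(4, Add(Add(1, Mul(-1, 6)), -2)) = Mul(4, Add(Add(1, -6), -2)) = Mul(4, Add(-5, -2)) = Mul(4, -7) = -28)
Mul(Z, j) = Mul(2601, -28) = -72828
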